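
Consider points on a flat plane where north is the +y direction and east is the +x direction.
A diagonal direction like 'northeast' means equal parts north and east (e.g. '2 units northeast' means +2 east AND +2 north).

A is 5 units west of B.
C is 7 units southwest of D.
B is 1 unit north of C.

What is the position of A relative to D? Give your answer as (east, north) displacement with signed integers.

Answer: A is at (east=-12, north=-6) relative to D.

Derivation:
Place D at the origin (east=0, north=0).
  C is 7 units southwest of D: delta (east=-7, north=-7); C at (east=-7, north=-7).
  B is 1 unit north of C: delta (east=+0, north=+1); B at (east=-7, north=-6).
  A is 5 units west of B: delta (east=-5, north=+0); A at (east=-12, north=-6).
Therefore A relative to D: (east=-12, north=-6).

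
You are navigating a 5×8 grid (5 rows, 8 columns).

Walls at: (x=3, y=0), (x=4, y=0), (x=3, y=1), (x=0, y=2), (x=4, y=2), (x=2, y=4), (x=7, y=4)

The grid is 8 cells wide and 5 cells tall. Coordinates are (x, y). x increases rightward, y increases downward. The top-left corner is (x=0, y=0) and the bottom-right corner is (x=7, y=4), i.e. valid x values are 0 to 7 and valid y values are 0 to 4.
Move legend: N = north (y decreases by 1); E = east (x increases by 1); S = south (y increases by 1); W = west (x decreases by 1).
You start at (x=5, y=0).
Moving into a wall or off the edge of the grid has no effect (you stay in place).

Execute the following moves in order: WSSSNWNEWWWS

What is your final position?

Answer: Final position: (x=4, y=1)

Derivation:
Start: (x=5, y=0)
  W (west): blocked, stay at (x=5, y=0)
  S (south): (x=5, y=0) -> (x=5, y=1)
  S (south): (x=5, y=1) -> (x=5, y=2)
  S (south): (x=5, y=2) -> (x=5, y=3)
  N (north): (x=5, y=3) -> (x=5, y=2)
  W (west): blocked, stay at (x=5, y=2)
  N (north): (x=5, y=2) -> (x=5, y=1)
  E (east): (x=5, y=1) -> (x=6, y=1)
  W (west): (x=6, y=1) -> (x=5, y=1)
  W (west): (x=5, y=1) -> (x=4, y=1)
  W (west): blocked, stay at (x=4, y=1)
  S (south): blocked, stay at (x=4, y=1)
Final: (x=4, y=1)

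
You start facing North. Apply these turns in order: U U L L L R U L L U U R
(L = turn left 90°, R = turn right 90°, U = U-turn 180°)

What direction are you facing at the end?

Answer: Final heading: West

Derivation:
Start: North
  U (U-turn (180°)) -> South
  U (U-turn (180°)) -> North
  L (left (90° counter-clockwise)) -> West
  L (left (90° counter-clockwise)) -> South
  L (left (90° counter-clockwise)) -> East
  R (right (90° clockwise)) -> South
  U (U-turn (180°)) -> North
  L (left (90° counter-clockwise)) -> West
  L (left (90° counter-clockwise)) -> South
  U (U-turn (180°)) -> North
  U (U-turn (180°)) -> South
  R (right (90° clockwise)) -> West
Final: West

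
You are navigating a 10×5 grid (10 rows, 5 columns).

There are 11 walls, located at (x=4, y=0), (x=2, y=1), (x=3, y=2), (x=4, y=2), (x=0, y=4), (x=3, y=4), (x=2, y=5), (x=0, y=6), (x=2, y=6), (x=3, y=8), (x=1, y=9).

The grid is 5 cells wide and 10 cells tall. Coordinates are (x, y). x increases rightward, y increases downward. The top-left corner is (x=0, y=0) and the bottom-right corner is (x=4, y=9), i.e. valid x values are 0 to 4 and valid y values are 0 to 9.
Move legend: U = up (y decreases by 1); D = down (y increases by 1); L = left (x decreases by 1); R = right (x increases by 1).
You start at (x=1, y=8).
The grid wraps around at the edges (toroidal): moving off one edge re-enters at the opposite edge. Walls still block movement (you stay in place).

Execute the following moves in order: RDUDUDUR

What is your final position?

Start: (x=1, y=8)
  R (right): (x=1, y=8) -> (x=2, y=8)
  D (down): (x=2, y=8) -> (x=2, y=9)
  U (up): (x=2, y=9) -> (x=2, y=8)
  D (down): (x=2, y=8) -> (x=2, y=9)
  U (up): (x=2, y=9) -> (x=2, y=8)
  D (down): (x=2, y=8) -> (x=2, y=9)
  U (up): (x=2, y=9) -> (x=2, y=8)
  R (right): blocked, stay at (x=2, y=8)
Final: (x=2, y=8)

Answer: Final position: (x=2, y=8)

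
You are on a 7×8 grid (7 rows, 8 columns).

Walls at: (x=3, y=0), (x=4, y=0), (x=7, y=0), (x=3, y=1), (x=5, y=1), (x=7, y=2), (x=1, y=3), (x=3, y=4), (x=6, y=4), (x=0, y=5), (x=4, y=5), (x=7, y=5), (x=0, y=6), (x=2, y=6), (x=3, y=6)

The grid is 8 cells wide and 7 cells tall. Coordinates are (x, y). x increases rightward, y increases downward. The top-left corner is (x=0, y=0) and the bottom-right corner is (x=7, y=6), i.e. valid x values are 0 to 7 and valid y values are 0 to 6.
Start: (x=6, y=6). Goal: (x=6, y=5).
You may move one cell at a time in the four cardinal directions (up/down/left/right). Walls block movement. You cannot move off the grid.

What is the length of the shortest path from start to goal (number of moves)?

BFS from (x=6, y=6) until reaching (x=6, y=5):
  Distance 0: (x=6, y=6)
  Distance 1: (x=6, y=5), (x=5, y=6), (x=7, y=6)  <- goal reached here
One shortest path (1 moves): (x=6, y=6) -> (x=6, y=5)

Answer: Shortest path length: 1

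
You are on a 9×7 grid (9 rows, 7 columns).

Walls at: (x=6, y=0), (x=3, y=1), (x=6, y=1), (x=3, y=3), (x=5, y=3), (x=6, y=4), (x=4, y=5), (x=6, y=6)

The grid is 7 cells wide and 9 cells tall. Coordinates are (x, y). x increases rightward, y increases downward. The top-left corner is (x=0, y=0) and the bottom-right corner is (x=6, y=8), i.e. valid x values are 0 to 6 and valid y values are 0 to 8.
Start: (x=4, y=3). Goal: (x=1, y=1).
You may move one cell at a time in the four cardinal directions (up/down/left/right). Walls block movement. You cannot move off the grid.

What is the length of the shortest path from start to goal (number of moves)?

BFS from (x=4, y=3) until reaching (x=1, y=1):
  Distance 0: (x=4, y=3)
  Distance 1: (x=4, y=2), (x=4, y=4)
  Distance 2: (x=4, y=1), (x=3, y=2), (x=5, y=2), (x=3, y=4), (x=5, y=4)
  Distance 3: (x=4, y=0), (x=5, y=1), (x=2, y=2), (x=6, y=2), (x=2, y=4), (x=3, y=5), (x=5, y=5)
  Distance 4: (x=3, y=0), (x=5, y=0), (x=2, y=1), (x=1, y=2), (x=2, y=3), (x=6, y=3), (x=1, y=4), (x=2, y=5), (x=6, y=5), (x=3, y=6), (x=5, y=6)
  Distance 5: (x=2, y=0), (x=1, y=1), (x=0, y=2), (x=1, y=3), (x=0, y=4), (x=1, y=5), (x=2, y=6), (x=4, y=6), (x=3, y=7), (x=5, y=7)  <- goal reached here
One shortest path (5 moves): (x=4, y=3) -> (x=4, y=2) -> (x=3, y=2) -> (x=2, y=2) -> (x=1, y=2) -> (x=1, y=1)

Answer: Shortest path length: 5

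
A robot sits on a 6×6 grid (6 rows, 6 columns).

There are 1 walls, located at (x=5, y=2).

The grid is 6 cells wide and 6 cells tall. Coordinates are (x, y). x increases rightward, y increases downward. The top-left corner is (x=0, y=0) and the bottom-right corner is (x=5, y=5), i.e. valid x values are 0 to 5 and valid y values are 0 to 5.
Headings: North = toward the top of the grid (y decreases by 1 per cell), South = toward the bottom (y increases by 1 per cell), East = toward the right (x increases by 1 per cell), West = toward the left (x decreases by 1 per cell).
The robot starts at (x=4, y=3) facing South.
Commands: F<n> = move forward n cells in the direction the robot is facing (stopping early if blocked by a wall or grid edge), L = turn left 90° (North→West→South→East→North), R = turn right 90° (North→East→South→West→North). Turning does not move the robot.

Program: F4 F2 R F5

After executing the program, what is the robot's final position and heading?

Answer: Final position: (x=0, y=5), facing West

Derivation:
Start: (x=4, y=3), facing South
  F4: move forward 2/4 (blocked), now at (x=4, y=5)
  F2: move forward 0/2 (blocked), now at (x=4, y=5)
  R: turn right, now facing West
  F5: move forward 4/5 (blocked), now at (x=0, y=5)
Final: (x=0, y=5), facing West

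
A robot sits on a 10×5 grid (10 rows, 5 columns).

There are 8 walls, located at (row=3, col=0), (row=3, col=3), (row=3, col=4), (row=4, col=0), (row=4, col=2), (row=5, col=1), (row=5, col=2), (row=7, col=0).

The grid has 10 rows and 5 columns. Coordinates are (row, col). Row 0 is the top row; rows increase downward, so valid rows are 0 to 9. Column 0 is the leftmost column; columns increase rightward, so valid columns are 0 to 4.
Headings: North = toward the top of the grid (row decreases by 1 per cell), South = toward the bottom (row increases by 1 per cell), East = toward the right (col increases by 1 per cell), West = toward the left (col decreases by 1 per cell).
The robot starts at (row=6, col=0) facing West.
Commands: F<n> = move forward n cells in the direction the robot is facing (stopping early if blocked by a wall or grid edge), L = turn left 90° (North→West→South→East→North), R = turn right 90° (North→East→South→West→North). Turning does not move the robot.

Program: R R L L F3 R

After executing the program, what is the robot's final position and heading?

Answer: Final position: (row=6, col=0), facing North

Derivation:
Start: (row=6, col=0), facing West
  R: turn right, now facing North
  R: turn right, now facing East
  L: turn left, now facing North
  L: turn left, now facing West
  F3: move forward 0/3 (blocked), now at (row=6, col=0)
  R: turn right, now facing North
Final: (row=6, col=0), facing North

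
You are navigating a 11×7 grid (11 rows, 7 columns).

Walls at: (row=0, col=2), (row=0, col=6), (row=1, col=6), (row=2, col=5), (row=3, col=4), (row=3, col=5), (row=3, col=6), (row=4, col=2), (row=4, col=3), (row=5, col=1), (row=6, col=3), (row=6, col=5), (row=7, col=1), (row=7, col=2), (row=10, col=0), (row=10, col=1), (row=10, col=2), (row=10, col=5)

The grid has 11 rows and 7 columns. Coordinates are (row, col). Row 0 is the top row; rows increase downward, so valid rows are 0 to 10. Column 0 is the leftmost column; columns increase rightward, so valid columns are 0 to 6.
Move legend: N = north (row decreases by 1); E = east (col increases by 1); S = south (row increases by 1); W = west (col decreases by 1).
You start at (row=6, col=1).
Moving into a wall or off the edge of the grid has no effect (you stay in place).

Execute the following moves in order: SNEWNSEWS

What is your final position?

Answer: Final position: (row=6, col=1)

Derivation:
Start: (row=6, col=1)
  S (south): blocked, stay at (row=6, col=1)
  N (north): blocked, stay at (row=6, col=1)
  E (east): (row=6, col=1) -> (row=6, col=2)
  W (west): (row=6, col=2) -> (row=6, col=1)
  N (north): blocked, stay at (row=6, col=1)
  S (south): blocked, stay at (row=6, col=1)
  E (east): (row=6, col=1) -> (row=6, col=2)
  W (west): (row=6, col=2) -> (row=6, col=1)
  S (south): blocked, stay at (row=6, col=1)
Final: (row=6, col=1)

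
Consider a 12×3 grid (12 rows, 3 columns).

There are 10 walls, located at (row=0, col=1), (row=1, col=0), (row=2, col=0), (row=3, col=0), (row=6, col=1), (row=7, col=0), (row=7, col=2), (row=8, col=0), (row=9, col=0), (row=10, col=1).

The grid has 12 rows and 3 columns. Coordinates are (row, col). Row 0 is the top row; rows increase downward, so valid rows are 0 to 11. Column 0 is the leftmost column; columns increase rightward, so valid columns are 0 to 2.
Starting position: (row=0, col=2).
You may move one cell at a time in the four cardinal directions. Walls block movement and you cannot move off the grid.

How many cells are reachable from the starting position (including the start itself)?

BFS flood-fill from (row=0, col=2):
  Distance 0: (row=0, col=2)
  Distance 1: (row=1, col=2)
  Distance 2: (row=1, col=1), (row=2, col=2)
  Distance 3: (row=2, col=1), (row=3, col=2)
  Distance 4: (row=3, col=1), (row=4, col=2)
  Distance 5: (row=4, col=1), (row=5, col=2)
  Distance 6: (row=4, col=0), (row=5, col=1), (row=6, col=2)
  Distance 7: (row=5, col=0)
  Distance 8: (row=6, col=0)
Total reachable: 15 (grid has 26 open cells total)

Answer: Reachable cells: 15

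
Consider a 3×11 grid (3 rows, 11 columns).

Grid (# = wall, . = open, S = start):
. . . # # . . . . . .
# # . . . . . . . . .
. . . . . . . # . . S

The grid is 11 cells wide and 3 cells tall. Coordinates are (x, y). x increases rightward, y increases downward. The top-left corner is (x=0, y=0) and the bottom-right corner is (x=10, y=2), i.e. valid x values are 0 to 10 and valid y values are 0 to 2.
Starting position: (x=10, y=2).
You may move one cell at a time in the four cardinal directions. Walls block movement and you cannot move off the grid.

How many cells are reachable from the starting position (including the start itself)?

BFS flood-fill from (x=10, y=2):
  Distance 0: (x=10, y=2)
  Distance 1: (x=10, y=1), (x=9, y=2)
  Distance 2: (x=10, y=0), (x=9, y=1), (x=8, y=2)
  Distance 3: (x=9, y=0), (x=8, y=1)
  Distance 4: (x=8, y=0), (x=7, y=1)
  Distance 5: (x=7, y=0), (x=6, y=1)
  Distance 6: (x=6, y=0), (x=5, y=1), (x=6, y=2)
  Distance 7: (x=5, y=0), (x=4, y=1), (x=5, y=2)
  Distance 8: (x=3, y=1), (x=4, y=2)
  Distance 9: (x=2, y=1), (x=3, y=2)
  Distance 10: (x=2, y=0), (x=2, y=2)
  Distance 11: (x=1, y=0), (x=1, y=2)
  Distance 12: (x=0, y=0), (x=0, y=2)
Total reachable: 28 (grid has 28 open cells total)

Answer: Reachable cells: 28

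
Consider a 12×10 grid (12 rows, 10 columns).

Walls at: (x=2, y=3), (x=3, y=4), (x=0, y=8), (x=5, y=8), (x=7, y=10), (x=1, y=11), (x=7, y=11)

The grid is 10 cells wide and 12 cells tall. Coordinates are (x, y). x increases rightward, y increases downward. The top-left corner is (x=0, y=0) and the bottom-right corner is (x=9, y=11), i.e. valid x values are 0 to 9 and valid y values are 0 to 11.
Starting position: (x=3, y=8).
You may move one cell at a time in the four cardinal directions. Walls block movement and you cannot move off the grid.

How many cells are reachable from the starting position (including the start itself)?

Answer: Reachable cells: 113

Derivation:
BFS flood-fill from (x=3, y=8):
  Distance 0: (x=3, y=8)
  Distance 1: (x=3, y=7), (x=2, y=8), (x=4, y=8), (x=3, y=9)
  Distance 2: (x=3, y=6), (x=2, y=7), (x=4, y=7), (x=1, y=8), (x=2, y=9), (x=4, y=9), (x=3, y=10)
  Distance 3: (x=3, y=5), (x=2, y=6), (x=4, y=6), (x=1, y=7), (x=5, y=7), (x=1, y=9), (x=5, y=9), (x=2, y=10), (x=4, y=10), (x=3, y=11)
  Distance 4: (x=2, y=5), (x=4, y=5), (x=1, y=6), (x=5, y=6), (x=0, y=7), (x=6, y=7), (x=0, y=9), (x=6, y=9), (x=1, y=10), (x=5, y=10), (x=2, y=11), (x=4, y=11)
  Distance 5: (x=2, y=4), (x=4, y=4), (x=1, y=5), (x=5, y=5), (x=0, y=6), (x=6, y=6), (x=7, y=7), (x=6, y=8), (x=7, y=9), (x=0, y=10), (x=6, y=10), (x=5, y=11)
  Distance 6: (x=4, y=3), (x=1, y=4), (x=5, y=4), (x=0, y=5), (x=6, y=5), (x=7, y=6), (x=8, y=7), (x=7, y=8), (x=8, y=9), (x=0, y=11), (x=6, y=11)
  Distance 7: (x=4, y=2), (x=1, y=3), (x=3, y=3), (x=5, y=3), (x=0, y=4), (x=6, y=4), (x=7, y=5), (x=8, y=6), (x=9, y=7), (x=8, y=8), (x=9, y=9), (x=8, y=10)
  Distance 8: (x=4, y=1), (x=1, y=2), (x=3, y=2), (x=5, y=2), (x=0, y=3), (x=6, y=3), (x=7, y=4), (x=8, y=5), (x=9, y=6), (x=9, y=8), (x=9, y=10), (x=8, y=11)
  Distance 9: (x=4, y=0), (x=1, y=1), (x=3, y=1), (x=5, y=1), (x=0, y=2), (x=2, y=2), (x=6, y=2), (x=7, y=3), (x=8, y=4), (x=9, y=5), (x=9, y=11)
  Distance 10: (x=1, y=0), (x=3, y=0), (x=5, y=0), (x=0, y=1), (x=2, y=1), (x=6, y=1), (x=7, y=2), (x=8, y=3), (x=9, y=4)
  Distance 11: (x=0, y=0), (x=2, y=0), (x=6, y=0), (x=7, y=1), (x=8, y=2), (x=9, y=3)
  Distance 12: (x=7, y=0), (x=8, y=1), (x=9, y=2)
  Distance 13: (x=8, y=0), (x=9, y=1)
  Distance 14: (x=9, y=0)
Total reachable: 113 (grid has 113 open cells total)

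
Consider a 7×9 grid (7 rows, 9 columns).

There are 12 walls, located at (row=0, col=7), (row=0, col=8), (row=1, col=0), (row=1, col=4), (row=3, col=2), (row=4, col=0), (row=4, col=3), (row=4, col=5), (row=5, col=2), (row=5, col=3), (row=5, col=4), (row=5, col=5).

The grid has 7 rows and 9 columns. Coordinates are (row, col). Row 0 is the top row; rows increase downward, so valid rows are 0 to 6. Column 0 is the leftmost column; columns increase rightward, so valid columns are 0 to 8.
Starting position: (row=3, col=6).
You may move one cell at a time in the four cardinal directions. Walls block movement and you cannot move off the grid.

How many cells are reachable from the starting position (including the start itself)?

Answer: Reachable cells: 51

Derivation:
BFS flood-fill from (row=3, col=6):
  Distance 0: (row=3, col=6)
  Distance 1: (row=2, col=6), (row=3, col=5), (row=3, col=7), (row=4, col=6)
  Distance 2: (row=1, col=6), (row=2, col=5), (row=2, col=7), (row=3, col=4), (row=3, col=8), (row=4, col=7), (row=5, col=6)
  Distance 3: (row=0, col=6), (row=1, col=5), (row=1, col=7), (row=2, col=4), (row=2, col=8), (row=3, col=3), (row=4, col=4), (row=4, col=8), (row=5, col=7), (row=6, col=6)
  Distance 4: (row=0, col=5), (row=1, col=8), (row=2, col=3), (row=5, col=8), (row=6, col=5), (row=6, col=7)
  Distance 5: (row=0, col=4), (row=1, col=3), (row=2, col=2), (row=6, col=4), (row=6, col=8)
  Distance 6: (row=0, col=3), (row=1, col=2), (row=2, col=1), (row=6, col=3)
  Distance 7: (row=0, col=2), (row=1, col=1), (row=2, col=0), (row=3, col=1), (row=6, col=2)
  Distance 8: (row=0, col=1), (row=3, col=0), (row=4, col=1), (row=6, col=1)
  Distance 9: (row=0, col=0), (row=4, col=2), (row=5, col=1), (row=6, col=0)
  Distance 10: (row=5, col=0)
Total reachable: 51 (grid has 51 open cells total)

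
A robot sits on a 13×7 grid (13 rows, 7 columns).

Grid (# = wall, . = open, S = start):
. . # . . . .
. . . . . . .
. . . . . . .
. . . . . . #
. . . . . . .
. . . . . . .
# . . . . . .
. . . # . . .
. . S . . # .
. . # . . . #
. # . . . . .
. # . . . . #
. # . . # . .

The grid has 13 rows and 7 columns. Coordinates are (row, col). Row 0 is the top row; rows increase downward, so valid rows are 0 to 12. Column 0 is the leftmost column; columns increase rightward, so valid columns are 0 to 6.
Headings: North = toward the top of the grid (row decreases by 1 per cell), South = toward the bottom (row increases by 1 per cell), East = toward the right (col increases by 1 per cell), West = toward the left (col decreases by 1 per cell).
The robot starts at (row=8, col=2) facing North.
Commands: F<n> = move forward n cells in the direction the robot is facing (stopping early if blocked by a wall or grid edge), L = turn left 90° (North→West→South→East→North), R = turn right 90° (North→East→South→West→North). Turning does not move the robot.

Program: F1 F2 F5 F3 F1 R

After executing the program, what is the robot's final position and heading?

Answer: Final position: (row=1, col=2), facing East

Derivation:
Start: (row=8, col=2), facing North
  F1: move forward 1, now at (row=7, col=2)
  F2: move forward 2, now at (row=5, col=2)
  F5: move forward 4/5 (blocked), now at (row=1, col=2)
  F3: move forward 0/3 (blocked), now at (row=1, col=2)
  F1: move forward 0/1 (blocked), now at (row=1, col=2)
  R: turn right, now facing East
Final: (row=1, col=2), facing East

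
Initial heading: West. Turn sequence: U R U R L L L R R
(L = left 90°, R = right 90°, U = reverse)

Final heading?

Start: West
  U (U-turn (180°)) -> East
  R (right (90° clockwise)) -> South
  U (U-turn (180°)) -> North
  R (right (90° clockwise)) -> East
  L (left (90° counter-clockwise)) -> North
  L (left (90° counter-clockwise)) -> West
  L (left (90° counter-clockwise)) -> South
  R (right (90° clockwise)) -> West
  R (right (90° clockwise)) -> North
Final: North

Answer: Final heading: North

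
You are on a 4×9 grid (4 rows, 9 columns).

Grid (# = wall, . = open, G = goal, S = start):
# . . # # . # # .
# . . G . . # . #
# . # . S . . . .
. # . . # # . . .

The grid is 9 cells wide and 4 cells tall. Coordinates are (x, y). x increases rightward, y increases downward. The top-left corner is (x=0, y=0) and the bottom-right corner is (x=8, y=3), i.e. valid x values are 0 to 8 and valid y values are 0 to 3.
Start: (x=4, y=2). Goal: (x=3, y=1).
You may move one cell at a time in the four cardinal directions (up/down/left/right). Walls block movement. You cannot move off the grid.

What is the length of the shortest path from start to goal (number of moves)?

BFS from (x=4, y=2) until reaching (x=3, y=1):
  Distance 0: (x=4, y=2)
  Distance 1: (x=4, y=1), (x=3, y=2), (x=5, y=2)
  Distance 2: (x=3, y=1), (x=5, y=1), (x=6, y=2), (x=3, y=3)  <- goal reached here
One shortest path (2 moves): (x=4, y=2) -> (x=3, y=2) -> (x=3, y=1)

Answer: Shortest path length: 2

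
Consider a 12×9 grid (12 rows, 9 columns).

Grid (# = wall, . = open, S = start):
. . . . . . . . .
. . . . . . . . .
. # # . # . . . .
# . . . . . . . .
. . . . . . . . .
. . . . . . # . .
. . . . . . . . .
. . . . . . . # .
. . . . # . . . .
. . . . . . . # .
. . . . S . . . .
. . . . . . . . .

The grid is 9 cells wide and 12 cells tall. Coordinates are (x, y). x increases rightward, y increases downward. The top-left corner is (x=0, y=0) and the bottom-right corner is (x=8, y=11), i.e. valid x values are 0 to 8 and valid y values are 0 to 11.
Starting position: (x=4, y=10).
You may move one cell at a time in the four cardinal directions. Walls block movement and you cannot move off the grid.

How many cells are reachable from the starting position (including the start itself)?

Answer: Reachable cells: 100

Derivation:
BFS flood-fill from (x=4, y=10):
  Distance 0: (x=4, y=10)
  Distance 1: (x=4, y=9), (x=3, y=10), (x=5, y=10), (x=4, y=11)
  Distance 2: (x=3, y=9), (x=5, y=9), (x=2, y=10), (x=6, y=10), (x=3, y=11), (x=5, y=11)
  Distance 3: (x=3, y=8), (x=5, y=8), (x=2, y=9), (x=6, y=9), (x=1, y=10), (x=7, y=10), (x=2, y=11), (x=6, y=11)
  Distance 4: (x=3, y=7), (x=5, y=7), (x=2, y=8), (x=6, y=8), (x=1, y=9), (x=0, y=10), (x=8, y=10), (x=1, y=11), (x=7, y=11)
  Distance 5: (x=3, y=6), (x=5, y=6), (x=2, y=7), (x=4, y=7), (x=6, y=7), (x=1, y=8), (x=7, y=8), (x=0, y=9), (x=8, y=9), (x=0, y=11), (x=8, y=11)
  Distance 6: (x=3, y=5), (x=5, y=5), (x=2, y=6), (x=4, y=6), (x=6, y=6), (x=1, y=7), (x=0, y=8), (x=8, y=8)
  Distance 7: (x=3, y=4), (x=5, y=4), (x=2, y=5), (x=4, y=5), (x=1, y=6), (x=7, y=6), (x=0, y=7), (x=8, y=7)
  Distance 8: (x=3, y=3), (x=5, y=3), (x=2, y=4), (x=4, y=4), (x=6, y=4), (x=1, y=5), (x=7, y=5), (x=0, y=6), (x=8, y=6)
  Distance 9: (x=3, y=2), (x=5, y=2), (x=2, y=3), (x=4, y=3), (x=6, y=3), (x=1, y=4), (x=7, y=4), (x=0, y=5), (x=8, y=5)
  Distance 10: (x=3, y=1), (x=5, y=1), (x=6, y=2), (x=1, y=3), (x=7, y=3), (x=0, y=4), (x=8, y=4)
  Distance 11: (x=3, y=0), (x=5, y=0), (x=2, y=1), (x=4, y=1), (x=6, y=1), (x=7, y=2), (x=8, y=3)
  Distance 12: (x=2, y=0), (x=4, y=0), (x=6, y=0), (x=1, y=1), (x=7, y=1), (x=8, y=2)
  Distance 13: (x=1, y=0), (x=7, y=0), (x=0, y=1), (x=8, y=1)
  Distance 14: (x=0, y=0), (x=8, y=0), (x=0, y=2)
Total reachable: 100 (grid has 100 open cells total)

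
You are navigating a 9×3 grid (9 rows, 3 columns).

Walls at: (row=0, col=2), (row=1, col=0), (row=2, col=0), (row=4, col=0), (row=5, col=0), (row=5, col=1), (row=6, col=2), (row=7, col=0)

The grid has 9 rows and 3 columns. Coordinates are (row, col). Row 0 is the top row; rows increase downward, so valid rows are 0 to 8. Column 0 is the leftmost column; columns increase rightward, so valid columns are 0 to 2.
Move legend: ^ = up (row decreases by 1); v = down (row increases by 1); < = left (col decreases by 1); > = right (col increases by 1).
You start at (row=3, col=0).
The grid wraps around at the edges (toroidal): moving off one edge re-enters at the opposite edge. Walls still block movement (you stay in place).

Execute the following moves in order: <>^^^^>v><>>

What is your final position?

Answer: Final position: (row=4, col=2)

Derivation:
Start: (row=3, col=0)
  < (left): (row=3, col=0) -> (row=3, col=2)
  > (right): (row=3, col=2) -> (row=3, col=0)
  [×4]^ (up): blocked, stay at (row=3, col=0)
  > (right): (row=3, col=0) -> (row=3, col=1)
  v (down): (row=3, col=1) -> (row=4, col=1)
  > (right): (row=4, col=1) -> (row=4, col=2)
  < (left): (row=4, col=2) -> (row=4, col=1)
  > (right): (row=4, col=1) -> (row=4, col=2)
  > (right): blocked, stay at (row=4, col=2)
Final: (row=4, col=2)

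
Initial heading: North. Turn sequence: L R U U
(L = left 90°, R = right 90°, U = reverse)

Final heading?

Start: North
  L (left (90° counter-clockwise)) -> West
  R (right (90° clockwise)) -> North
  U (U-turn (180°)) -> South
  U (U-turn (180°)) -> North
Final: North

Answer: Final heading: North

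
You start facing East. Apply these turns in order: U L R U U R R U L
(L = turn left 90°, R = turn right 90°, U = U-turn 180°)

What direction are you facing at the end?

Start: East
  U (U-turn (180°)) -> West
  L (left (90° counter-clockwise)) -> South
  R (right (90° clockwise)) -> West
  U (U-turn (180°)) -> East
  U (U-turn (180°)) -> West
  R (right (90° clockwise)) -> North
  R (right (90° clockwise)) -> East
  U (U-turn (180°)) -> West
  L (left (90° counter-clockwise)) -> South
Final: South

Answer: Final heading: South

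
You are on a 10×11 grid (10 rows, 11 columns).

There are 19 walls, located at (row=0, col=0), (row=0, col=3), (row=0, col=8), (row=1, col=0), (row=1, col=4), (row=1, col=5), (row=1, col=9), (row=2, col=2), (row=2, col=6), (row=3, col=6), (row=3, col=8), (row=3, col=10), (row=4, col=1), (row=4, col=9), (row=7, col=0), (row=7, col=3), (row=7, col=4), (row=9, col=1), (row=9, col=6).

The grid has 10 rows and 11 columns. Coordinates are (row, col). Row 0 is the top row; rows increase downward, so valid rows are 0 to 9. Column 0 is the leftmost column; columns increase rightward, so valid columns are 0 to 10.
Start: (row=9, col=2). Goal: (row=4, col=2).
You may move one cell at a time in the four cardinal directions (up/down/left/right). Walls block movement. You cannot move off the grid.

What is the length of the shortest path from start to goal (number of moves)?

Answer: Shortest path length: 5

Derivation:
BFS from (row=9, col=2) until reaching (row=4, col=2):
  Distance 0: (row=9, col=2)
  Distance 1: (row=8, col=2), (row=9, col=3)
  Distance 2: (row=7, col=2), (row=8, col=1), (row=8, col=3), (row=9, col=4)
  Distance 3: (row=6, col=2), (row=7, col=1), (row=8, col=0), (row=8, col=4), (row=9, col=5)
  Distance 4: (row=5, col=2), (row=6, col=1), (row=6, col=3), (row=8, col=5), (row=9, col=0)
  Distance 5: (row=4, col=2), (row=5, col=1), (row=5, col=3), (row=6, col=0), (row=6, col=4), (row=7, col=5), (row=8, col=6)  <- goal reached here
One shortest path (5 moves): (row=9, col=2) -> (row=8, col=2) -> (row=7, col=2) -> (row=6, col=2) -> (row=5, col=2) -> (row=4, col=2)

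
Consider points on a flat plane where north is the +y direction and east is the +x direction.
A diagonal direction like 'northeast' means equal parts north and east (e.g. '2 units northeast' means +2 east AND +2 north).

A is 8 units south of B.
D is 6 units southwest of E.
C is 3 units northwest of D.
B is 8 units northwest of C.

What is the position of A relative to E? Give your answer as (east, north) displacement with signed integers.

Answer: A is at (east=-17, north=-3) relative to E.

Derivation:
Place E at the origin (east=0, north=0).
  D is 6 units southwest of E: delta (east=-6, north=-6); D at (east=-6, north=-6).
  C is 3 units northwest of D: delta (east=-3, north=+3); C at (east=-9, north=-3).
  B is 8 units northwest of C: delta (east=-8, north=+8); B at (east=-17, north=5).
  A is 8 units south of B: delta (east=+0, north=-8); A at (east=-17, north=-3).
Therefore A relative to E: (east=-17, north=-3).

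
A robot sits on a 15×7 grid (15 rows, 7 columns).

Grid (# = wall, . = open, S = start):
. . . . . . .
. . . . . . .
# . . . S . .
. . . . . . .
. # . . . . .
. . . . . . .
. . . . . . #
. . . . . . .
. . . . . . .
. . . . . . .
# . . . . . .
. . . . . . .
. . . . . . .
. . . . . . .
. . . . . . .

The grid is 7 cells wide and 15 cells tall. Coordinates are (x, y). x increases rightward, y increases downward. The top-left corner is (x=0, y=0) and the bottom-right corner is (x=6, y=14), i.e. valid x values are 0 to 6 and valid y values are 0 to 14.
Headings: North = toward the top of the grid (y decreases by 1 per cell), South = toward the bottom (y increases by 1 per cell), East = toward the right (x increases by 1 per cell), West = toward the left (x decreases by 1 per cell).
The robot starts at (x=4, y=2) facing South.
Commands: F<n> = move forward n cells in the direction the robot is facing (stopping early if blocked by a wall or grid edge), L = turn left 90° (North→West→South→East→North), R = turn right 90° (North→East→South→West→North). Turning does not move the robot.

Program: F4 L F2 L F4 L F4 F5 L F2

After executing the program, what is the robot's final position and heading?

Start: (x=4, y=2), facing South
  F4: move forward 4, now at (x=4, y=6)
  L: turn left, now facing East
  F2: move forward 1/2 (blocked), now at (x=5, y=6)
  L: turn left, now facing North
  F4: move forward 4, now at (x=5, y=2)
  L: turn left, now facing West
  F4: move forward 4, now at (x=1, y=2)
  F5: move forward 0/5 (blocked), now at (x=1, y=2)
  L: turn left, now facing South
  F2: move forward 1/2 (blocked), now at (x=1, y=3)
Final: (x=1, y=3), facing South

Answer: Final position: (x=1, y=3), facing South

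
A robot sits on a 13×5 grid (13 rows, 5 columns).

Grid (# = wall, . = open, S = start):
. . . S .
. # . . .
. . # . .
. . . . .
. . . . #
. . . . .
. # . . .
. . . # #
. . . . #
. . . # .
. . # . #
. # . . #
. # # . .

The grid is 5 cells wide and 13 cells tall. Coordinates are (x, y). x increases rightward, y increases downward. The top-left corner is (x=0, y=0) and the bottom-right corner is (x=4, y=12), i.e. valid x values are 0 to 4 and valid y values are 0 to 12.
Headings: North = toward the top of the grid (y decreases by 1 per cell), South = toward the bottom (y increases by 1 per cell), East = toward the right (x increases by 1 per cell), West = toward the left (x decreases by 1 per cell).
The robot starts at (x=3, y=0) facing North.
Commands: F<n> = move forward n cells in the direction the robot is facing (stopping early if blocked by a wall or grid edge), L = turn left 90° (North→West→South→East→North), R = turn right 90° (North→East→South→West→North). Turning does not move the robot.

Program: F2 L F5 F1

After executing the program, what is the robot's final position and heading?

Answer: Final position: (x=0, y=0), facing West

Derivation:
Start: (x=3, y=0), facing North
  F2: move forward 0/2 (blocked), now at (x=3, y=0)
  L: turn left, now facing West
  F5: move forward 3/5 (blocked), now at (x=0, y=0)
  F1: move forward 0/1 (blocked), now at (x=0, y=0)
Final: (x=0, y=0), facing West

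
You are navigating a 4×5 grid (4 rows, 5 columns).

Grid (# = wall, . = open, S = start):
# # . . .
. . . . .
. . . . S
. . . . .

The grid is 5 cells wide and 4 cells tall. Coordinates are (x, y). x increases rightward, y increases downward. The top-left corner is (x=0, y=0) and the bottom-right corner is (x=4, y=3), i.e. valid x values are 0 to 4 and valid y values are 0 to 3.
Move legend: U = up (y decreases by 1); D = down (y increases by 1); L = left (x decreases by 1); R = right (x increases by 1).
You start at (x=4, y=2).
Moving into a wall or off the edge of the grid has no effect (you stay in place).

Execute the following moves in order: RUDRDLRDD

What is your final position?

Answer: Final position: (x=4, y=3)

Derivation:
Start: (x=4, y=2)
  R (right): blocked, stay at (x=4, y=2)
  U (up): (x=4, y=2) -> (x=4, y=1)
  D (down): (x=4, y=1) -> (x=4, y=2)
  R (right): blocked, stay at (x=4, y=2)
  D (down): (x=4, y=2) -> (x=4, y=3)
  L (left): (x=4, y=3) -> (x=3, y=3)
  R (right): (x=3, y=3) -> (x=4, y=3)
  D (down): blocked, stay at (x=4, y=3)
  D (down): blocked, stay at (x=4, y=3)
Final: (x=4, y=3)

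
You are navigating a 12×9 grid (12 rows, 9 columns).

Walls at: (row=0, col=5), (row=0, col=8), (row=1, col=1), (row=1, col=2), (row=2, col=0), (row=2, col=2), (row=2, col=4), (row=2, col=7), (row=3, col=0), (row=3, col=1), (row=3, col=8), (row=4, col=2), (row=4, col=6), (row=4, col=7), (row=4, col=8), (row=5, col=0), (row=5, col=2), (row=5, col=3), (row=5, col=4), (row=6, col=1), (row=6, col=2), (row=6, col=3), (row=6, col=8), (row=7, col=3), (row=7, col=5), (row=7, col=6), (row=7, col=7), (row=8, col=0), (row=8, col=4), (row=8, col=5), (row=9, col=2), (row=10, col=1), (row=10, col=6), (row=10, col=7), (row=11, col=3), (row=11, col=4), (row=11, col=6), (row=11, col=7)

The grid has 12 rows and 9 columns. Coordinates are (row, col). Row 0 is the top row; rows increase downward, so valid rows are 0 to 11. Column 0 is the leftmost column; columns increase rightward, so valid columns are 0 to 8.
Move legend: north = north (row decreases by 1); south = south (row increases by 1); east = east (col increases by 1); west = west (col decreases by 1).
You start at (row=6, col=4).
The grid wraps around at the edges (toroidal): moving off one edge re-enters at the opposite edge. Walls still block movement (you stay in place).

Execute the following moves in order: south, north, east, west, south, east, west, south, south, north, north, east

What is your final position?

Start: (row=6, col=4)
  south (south): (row=6, col=4) -> (row=7, col=4)
  north (north): (row=7, col=4) -> (row=6, col=4)
  east (east): (row=6, col=4) -> (row=6, col=5)
  west (west): (row=6, col=5) -> (row=6, col=4)
  south (south): (row=6, col=4) -> (row=7, col=4)
  east (east): blocked, stay at (row=7, col=4)
  west (west): blocked, stay at (row=7, col=4)
  south (south): blocked, stay at (row=7, col=4)
  south (south): blocked, stay at (row=7, col=4)
  north (north): (row=7, col=4) -> (row=6, col=4)
  north (north): blocked, stay at (row=6, col=4)
  east (east): (row=6, col=4) -> (row=6, col=5)
Final: (row=6, col=5)

Answer: Final position: (row=6, col=5)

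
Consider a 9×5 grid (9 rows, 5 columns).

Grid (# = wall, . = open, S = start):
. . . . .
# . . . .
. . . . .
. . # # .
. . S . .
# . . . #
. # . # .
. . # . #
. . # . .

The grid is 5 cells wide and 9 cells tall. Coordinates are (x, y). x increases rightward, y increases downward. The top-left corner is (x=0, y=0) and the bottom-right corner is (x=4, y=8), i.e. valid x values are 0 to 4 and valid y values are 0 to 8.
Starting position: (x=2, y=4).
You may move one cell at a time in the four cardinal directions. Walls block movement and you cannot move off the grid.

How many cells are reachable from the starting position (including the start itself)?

BFS flood-fill from (x=2, y=4):
  Distance 0: (x=2, y=4)
  Distance 1: (x=1, y=4), (x=3, y=4), (x=2, y=5)
  Distance 2: (x=1, y=3), (x=0, y=4), (x=4, y=4), (x=1, y=5), (x=3, y=5), (x=2, y=6)
  Distance 3: (x=1, y=2), (x=0, y=3), (x=4, y=3)
  Distance 4: (x=1, y=1), (x=0, y=2), (x=2, y=2), (x=4, y=2)
  Distance 5: (x=1, y=0), (x=2, y=1), (x=4, y=1), (x=3, y=2)
  Distance 6: (x=0, y=0), (x=2, y=0), (x=4, y=0), (x=3, y=1)
  Distance 7: (x=3, y=0)
Total reachable: 26 (grid has 35 open cells total)

Answer: Reachable cells: 26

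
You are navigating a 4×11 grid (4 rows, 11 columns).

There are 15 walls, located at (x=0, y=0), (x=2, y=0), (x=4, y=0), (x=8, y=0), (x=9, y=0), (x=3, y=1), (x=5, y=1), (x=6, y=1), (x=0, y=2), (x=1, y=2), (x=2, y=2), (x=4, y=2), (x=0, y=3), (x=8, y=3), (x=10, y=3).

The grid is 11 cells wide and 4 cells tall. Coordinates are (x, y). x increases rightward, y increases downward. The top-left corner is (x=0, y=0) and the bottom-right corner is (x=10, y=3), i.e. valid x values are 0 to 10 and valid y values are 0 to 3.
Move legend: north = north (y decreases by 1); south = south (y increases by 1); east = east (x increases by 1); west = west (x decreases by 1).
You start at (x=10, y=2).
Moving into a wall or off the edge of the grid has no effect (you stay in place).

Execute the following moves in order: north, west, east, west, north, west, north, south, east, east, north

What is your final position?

Start: (x=10, y=2)
  north (north): (x=10, y=2) -> (x=10, y=1)
  west (west): (x=10, y=1) -> (x=9, y=1)
  east (east): (x=9, y=1) -> (x=10, y=1)
  west (west): (x=10, y=1) -> (x=9, y=1)
  north (north): blocked, stay at (x=9, y=1)
  west (west): (x=9, y=1) -> (x=8, y=1)
  north (north): blocked, stay at (x=8, y=1)
  south (south): (x=8, y=1) -> (x=8, y=2)
  east (east): (x=8, y=2) -> (x=9, y=2)
  east (east): (x=9, y=2) -> (x=10, y=2)
  north (north): (x=10, y=2) -> (x=10, y=1)
Final: (x=10, y=1)

Answer: Final position: (x=10, y=1)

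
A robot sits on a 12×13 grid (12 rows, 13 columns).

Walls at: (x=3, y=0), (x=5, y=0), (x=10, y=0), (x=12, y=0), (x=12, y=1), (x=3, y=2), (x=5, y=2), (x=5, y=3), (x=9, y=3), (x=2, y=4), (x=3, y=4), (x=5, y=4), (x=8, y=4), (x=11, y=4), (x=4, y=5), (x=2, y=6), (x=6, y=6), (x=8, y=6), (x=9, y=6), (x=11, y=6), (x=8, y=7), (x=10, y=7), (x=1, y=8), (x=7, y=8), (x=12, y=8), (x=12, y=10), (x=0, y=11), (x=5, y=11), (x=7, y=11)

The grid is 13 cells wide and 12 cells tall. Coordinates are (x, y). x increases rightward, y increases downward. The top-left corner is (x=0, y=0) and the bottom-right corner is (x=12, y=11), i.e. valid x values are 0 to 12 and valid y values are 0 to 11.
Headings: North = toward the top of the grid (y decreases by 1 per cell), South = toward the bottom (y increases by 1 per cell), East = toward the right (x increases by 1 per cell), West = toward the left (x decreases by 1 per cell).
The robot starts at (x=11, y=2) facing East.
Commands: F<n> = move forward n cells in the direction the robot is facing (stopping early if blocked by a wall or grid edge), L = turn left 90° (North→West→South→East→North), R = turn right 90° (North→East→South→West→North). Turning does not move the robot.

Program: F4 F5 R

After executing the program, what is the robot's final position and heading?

Answer: Final position: (x=12, y=2), facing South

Derivation:
Start: (x=11, y=2), facing East
  F4: move forward 1/4 (blocked), now at (x=12, y=2)
  F5: move forward 0/5 (blocked), now at (x=12, y=2)
  R: turn right, now facing South
Final: (x=12, y=2), facing South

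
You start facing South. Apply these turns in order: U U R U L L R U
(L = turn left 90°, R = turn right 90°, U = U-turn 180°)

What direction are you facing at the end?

Answer: Final heading: South

Derivation:
Start: South
  U (U-turn (180°)) -> North
  U (U-turn (180°)) -> South
  R (right (90° clockwise)) -> West
  U (U-turn (180°)) -> East
  L (left (90° counter-clockwise)) -> North
  L (left (90° counter-clockwise)) -> West
  R (right (90° clockwise)) -> North
  U (U-turn (180°)) -> South
Final: South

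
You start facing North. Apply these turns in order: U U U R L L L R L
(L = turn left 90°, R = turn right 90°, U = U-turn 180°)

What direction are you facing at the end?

Start: North
  U (U-turn (180°)) -> South
  U (U-turn (180°)) -> North
  U (U-turn (180°)) -> South
  R (right (90° clockwise)) -> West
  L (left (90° counter-clockwise)) -> South
  L (left (90° counter-clockwise)) -> East
  L (left (90° counter-clockwise)) -> North
  R (right (90° clockwise)) -> East
  L (left (90° counter-clockwise)) -> North
Final: North

Answer: Final heading: North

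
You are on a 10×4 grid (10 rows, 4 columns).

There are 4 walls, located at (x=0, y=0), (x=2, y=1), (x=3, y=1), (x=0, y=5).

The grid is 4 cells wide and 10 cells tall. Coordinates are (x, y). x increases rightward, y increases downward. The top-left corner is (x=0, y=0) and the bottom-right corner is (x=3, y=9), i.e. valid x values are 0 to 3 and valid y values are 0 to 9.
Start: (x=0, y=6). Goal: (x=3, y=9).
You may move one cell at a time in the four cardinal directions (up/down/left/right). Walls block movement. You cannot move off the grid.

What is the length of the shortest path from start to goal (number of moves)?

Answer: Shortest path length: 6

Derivation:
BFS from (x=0, y=6) until reaching (x=3, y=9):
  Distance 0: (x=0, y=6)
  Distance 1: (x=1, y=6), (x=0, y=7)
  Distance 2: (x=1, y=5), (x=2, y=6), (x=1, y=7), (x=0, y=8)
  Distance 3: (x=1, y=4), (x=2, y=5), (x=3, y=6), (x=2, y=7), (x=1, y=8), (x=0, y=9)
  Distance 4: (x=1, y=3), (x=0, y=4), (x=2, y=4), (x=3, y=5), (x=3, y=7), (x=2, y=8), (x=1, y=9)
  Distance 5: (x=1, y=2), (x=0, y=3), (x=2, y=3), (x=3, y=4), (x=3, y=8), (x=2, y=9)
  Distance 6: (x=1, y=1), (x=0, y=2), (x=2, y=2), (x=3, y=3), (x=3, y=9)  <- goal reached here
One shortest path (6 moves): (x=0, y=6) -> (x=1, y=6) -> (x=2, y=6) -> (x=3, y=6) -> (x=3, y=7) -> (x=3, y=8) -> (x=3, y=9)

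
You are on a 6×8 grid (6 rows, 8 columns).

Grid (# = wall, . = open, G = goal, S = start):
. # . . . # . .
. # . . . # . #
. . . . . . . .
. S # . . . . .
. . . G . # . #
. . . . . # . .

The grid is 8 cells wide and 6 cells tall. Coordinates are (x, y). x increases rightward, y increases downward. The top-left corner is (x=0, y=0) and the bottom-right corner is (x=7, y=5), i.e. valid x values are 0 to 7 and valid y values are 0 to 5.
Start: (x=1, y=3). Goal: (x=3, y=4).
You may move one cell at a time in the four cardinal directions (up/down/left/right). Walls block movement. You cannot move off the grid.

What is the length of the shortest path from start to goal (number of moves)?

BFS from (x=1, y=3) until reaching (x=3, y=4):
  Distance 0: (x=1, y=3)
  Distance 1: (x=1, y=2), (x=0, y=3), (x=1, y=4)
  Distance 2: (x=0, y=2), (x=2, y=2), (x=0, y=4), (x=2, y=4), (x=1, y=5)
  Distance 3: (x=0, y=1), (x=2, y=1), (x=3, y=2), (x=3, y=4), (x=0, y=5), (x=2, y=5)  <- goal reached here
One shortest path (3 moves): (x=1, y=3) -> (x=1, y=4) -> (x=2, y=4) -> (x=3, y=4)

Answer: Shortest path length: 3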